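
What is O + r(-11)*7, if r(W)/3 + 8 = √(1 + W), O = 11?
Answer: -157 + 21*I*√10 ≈ -157.0 + 66.408*I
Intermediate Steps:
r(W) = -24 + 3*√(1 + W)
O + r(-11)*7 = 11 + (-24 + 3*√(1 - 11))*7 = 11 + (-24 + 3*√(-10))*7 = 11 + (-24 + 3*(I*√10))*7 = 11 + (-24 + 3*I*√10)*7 = 11 + (-168 + 21*I*√10) = -157 + 21*I*√10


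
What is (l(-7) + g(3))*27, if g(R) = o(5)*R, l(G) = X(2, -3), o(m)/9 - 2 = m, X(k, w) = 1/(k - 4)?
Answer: 10179/2 ≈ 5089.5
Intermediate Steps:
X(k, w) = 1/(-4 + k)
o(m) = 18 + 9*m
l(G) = -1/2 (l(G) = 1/(-4 + 2) = 1/(-2) = -1/2)
g(R) = 63*R (g(R) = (18 + 9*5)*R = (18 + 45)*R = 63*R)
(l(-7) + g(3))*27 = (-1/2 + 63*3)*27 = (-1/2 + 189)*27 = (377/2)*27 = 10179/2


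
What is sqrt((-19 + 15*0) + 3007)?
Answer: 6*sqrt(83) ≈ 54.663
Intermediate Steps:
sqrt((-19 + 15*0) + 3007) = sqrt((-19 + 0) + 3007) = sqrt(-19 + 3007) = sqrt(2988) = 6*sqrt(83)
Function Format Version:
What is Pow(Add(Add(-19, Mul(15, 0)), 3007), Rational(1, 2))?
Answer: Mul(6, Pow(83, Rational(1, 2))) ≈ 54.663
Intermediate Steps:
Pow(Add(Add(-19, Mul(15, 0)), 3007), Rational(1, 2)) = Pow(Add(Add(-19, 0), 3007), Rational(1, 2)) = Pow(Add(-19, 3007), Rational(1, 2)) = Pow(2988, Rational(1, 2)) = Mul(6, Pow(83, Rational(1, 2)))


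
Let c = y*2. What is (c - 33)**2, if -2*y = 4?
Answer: 1369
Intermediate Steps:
y = -2 (y = -1/2*4 = -2)
c = -4 (c = -2*2 = -4)
(c - 33)**2 = (-4 - 33)**2 = (-37)**2 = 1369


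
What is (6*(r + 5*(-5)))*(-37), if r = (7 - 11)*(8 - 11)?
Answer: 2886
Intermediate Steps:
r = 12 (r = -4*(-3) = 12)
(6*(r + 5*(-5)))*(-37) = (6*(12 + 5*(-5)))*(-37) = (6*(12 - 25))*(-37) = (6*(-13))*(-37) = -78*(-37) = 2886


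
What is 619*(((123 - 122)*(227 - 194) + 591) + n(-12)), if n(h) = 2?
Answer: 387494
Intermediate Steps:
619*(((123 - 122)*(227 - 194) + 591) + n(-12)) = 619*(((123 - 122)*(227 - 194) + 591) + 2) = 619*((1*33 + 591) + 2) = 619*((33 + 591) + 2) = 619*(624 + 2) = 619*626 = 387494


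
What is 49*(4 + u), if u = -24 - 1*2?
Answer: -1078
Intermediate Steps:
u = -26 (u = -24 - 2 = -26)
49*(4 + u) = 49*(4 - 26) = 49*(-22) = -1078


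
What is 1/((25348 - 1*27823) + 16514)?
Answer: 1/14039 ≈ 7.1230e-5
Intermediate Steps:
1/((25348 - 1*27823) + 16514) = 1/((25348 - 27823) + 16514) = 1/(-2475 + 16514) = 1/14039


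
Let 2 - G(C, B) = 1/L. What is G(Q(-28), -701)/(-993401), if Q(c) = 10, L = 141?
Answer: -281/140069541 ≈ -2.0061e-6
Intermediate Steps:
G(C, B) = 281/141 (G(C, B) = 2 - 1/141 = 281/141)
G(Q(-28), -701)/(-993401) = (281/141)/(-993401) = (281/141)*(-1/993401) = -281/140069541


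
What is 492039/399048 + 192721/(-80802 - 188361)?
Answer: 18511254583/35802985608 ≈ 0.51703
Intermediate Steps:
492039/399048 + 192721/(-80802 - 188361) = 492039*(1/399048) + 192721/(-269163) = 164013/133016 + 192721*(-1/269163) = 164013/133016 - 192721/269163 = 18511254583/35802985608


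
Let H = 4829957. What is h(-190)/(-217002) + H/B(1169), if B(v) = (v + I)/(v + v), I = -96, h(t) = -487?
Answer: 2450481949523483/232843146 ≈ 1.0524e+7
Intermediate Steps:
B(v) = (-96 + v)/(2*v) (B(v) = (v - 96)/(v + v) = (-96 + v)/((2*v)) = (-96 + v)*(1/(2*v)) = (-96 + v)/(2*v))
h(-190)/(-217002) + H/B(1169) = -487/(-217002) + 4829957/(((½)*(-96 + 1169)/1169)) = -487*(-1/217002) + 4829957/(((½)*(1/1169)*1073)) = 487/217002 + 4829957/(1073/2338) = 487/217002 + 4829957*(2338/1073) = 487/217002 + 11292439466/1073 = 2450481949523483/232843146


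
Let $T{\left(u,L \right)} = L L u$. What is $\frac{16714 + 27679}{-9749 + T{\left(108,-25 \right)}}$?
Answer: $\frac{44393}{57751} \approx 0.7687$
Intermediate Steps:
$T{\left(u,L \right)} = u L^{2}$ ($T{\left(u,L \right)} = L^{2} u = u L^{2}$)
$\frac{16714 + 27679}{-9749 + T{\left(108,-25 \right)}} = \frac{16714 + 27679}{-9749 + 108 \left(-25\right)^{2}} = \frac{44393}{-9749 + 108 \cdot 625} = \frac{44393}{-9749 + 67500} = \frac{44393}{57751}$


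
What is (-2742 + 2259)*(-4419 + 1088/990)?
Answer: 352084621/165 ≈ 2.1338e+6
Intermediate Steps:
(-2742 + 2259)*(-4419 + 1088/990) = -483*(-4419 + 1088*(1/990)) = -483*(-4419 + 544/495) = -483*(-2186861/495) = 352084621/165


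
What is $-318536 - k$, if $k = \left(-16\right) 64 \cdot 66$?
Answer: $-250952$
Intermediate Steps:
$k = -67584$ ($k = \left(-1024\right) 66 = -67584$)
$-318536 - k = -318536 - -67584 = -318536 + 67584 = -250952$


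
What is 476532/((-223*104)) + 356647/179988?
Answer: -9687335549/521785212 ≈ -18.566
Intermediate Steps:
476532/((-223*104)) + 356647/179988 = 476532/(-23192) + 356647*(1/179988) = 476532*(-1/23192) + 356647/179988 = -119133/5798 + 356647/179988 = -9687335549/521785212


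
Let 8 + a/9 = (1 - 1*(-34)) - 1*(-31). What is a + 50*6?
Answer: 822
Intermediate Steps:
a = 522 (a = -72 + 9*((1 - 1*(-34)) - 1*(-31)) = -72 + 9*((1 + 34) + 31) = -72 + 9*(35 + 31) = -72 + 9*66 = -72 + 594 = 522)
a + 50*6 = 522 + 50*6 = 522 + 300 = 822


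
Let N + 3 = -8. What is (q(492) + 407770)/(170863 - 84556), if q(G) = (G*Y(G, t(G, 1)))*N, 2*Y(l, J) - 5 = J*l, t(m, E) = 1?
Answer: -937112/86307 ≈ -10.858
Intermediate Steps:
Y(l, J) = 5/2 + J*l/2 (Y(l, J) = 5/2 + (J*l)/2 = 5/2 + J*l/2)
N = -11 (N = -3 - 8 = -11)
q(G) = -11*G*(5/2 + G/2) (q(G) = (G*(5/2 + (1/2)*1*G))*(-11) = (G*(5/2 + G/2))*(-11) = -11*G*(5/2 + G/2))
(q(492) + 407770)/(170863 - 84556) = (-11/2*492*(5 + 492) + 407770)/(170863 - 84556) = (-11/2*492*497 + 407770)/86307 = (-1344882 + 407770)*(1/86307) = -937112*1/86307 = -937112/86307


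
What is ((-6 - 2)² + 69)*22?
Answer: 2926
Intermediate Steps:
((-6 - 2)² + 69)*22 = ((-8)² + 69)*22 = (64 + 69)*22 = 133*22 = 2926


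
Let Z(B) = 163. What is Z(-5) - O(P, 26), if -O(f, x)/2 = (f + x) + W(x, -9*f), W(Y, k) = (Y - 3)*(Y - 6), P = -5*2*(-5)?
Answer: 1235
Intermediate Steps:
P = 50 (P = -10*(-5) = 50)
W(Y, k) = (-6 + Y)*(-3 + Y) (W(Y, k) = (-3 + Y)*(-6 + Y) = (-6 + Y)*(-3 + Y))
O(f, x) = -36 - 2*f - 2*x**2 + 16*x (O(f, x) = -2*((f + x) + (18 + x**2 - 9*x)) = -2*(18 + f + x**2 - 8*x) = -36 - 2*f - 2*x**2 + 16*x)
Z(-5) - O(P, 26) = 163 - (-36 - 2*50 - 2*26**2 + 16*26) = 163 - (-36 - 100 - 2*676 + 416) = 163 - (-36 - 100 - 1352 + 416) = 163 - 1*(-1072) = 163 + 1072 = 1235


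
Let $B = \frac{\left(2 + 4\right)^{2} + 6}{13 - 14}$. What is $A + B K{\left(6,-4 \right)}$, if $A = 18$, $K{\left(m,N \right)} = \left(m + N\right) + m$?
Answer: $-318$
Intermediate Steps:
$K{\left(m,N \right)} = N + 2 m$ ($K{\left(m,N \right)} = \left(N + m\right) + m = N + 2 m$)
$B = -42$ ($B = \frac{6^{2} + 6}{-1} = \left(36 + 6\right) \left(-1\right) = 42 \left(-1\right) = -42$)
$A + B K{\left(6,-4 \right)} = 18 - 42 \left(-4 + 2 \cdot 6\right) = 18 - 42 \left(-4 + 12\right) = 18 - 336 = -318$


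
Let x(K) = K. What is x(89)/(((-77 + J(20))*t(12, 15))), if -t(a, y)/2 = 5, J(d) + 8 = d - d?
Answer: 89/850 ≈ 0.10471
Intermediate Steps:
J(d) = -8 (J(d) = -8 + (d - d) = -8 + 0 = -8)
t(a, y) = -10 (t(a, y) = -2*5 = -10)
x(89)/(((-77 + J(20))*t(12, 15))) = 89/(((-77 - 8)*(-10))) = 89/((-85*(-10))) = 89/850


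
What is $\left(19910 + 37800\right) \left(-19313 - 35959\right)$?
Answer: $-3189747120$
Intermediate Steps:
$\left(19910 + 37800\right) \left(-19313 - 35959\right) = 57710 \left(-55272\right) = -3189747120$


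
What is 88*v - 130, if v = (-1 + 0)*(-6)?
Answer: 398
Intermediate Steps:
v = 6 (v = -1*(-6) = 6)
88*v - 130 = 88*6 - 130 = 528 - 130 = 398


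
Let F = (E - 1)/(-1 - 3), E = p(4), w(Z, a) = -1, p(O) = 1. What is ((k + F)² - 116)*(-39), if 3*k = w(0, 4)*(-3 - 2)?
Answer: 13247/3 ≈ 4415.7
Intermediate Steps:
E = 1
k = 5/3 (k = (-(-3 - 2))/3 = (-1*(-5))/3 = (⅓)*5 = 5/3 ≈ 1.6667)
F = 0 (F = (1 - 1)/(-1 - 3) = 0/(-4) = 0*(-¼) = 0)
((k + F)² - 116)*(-39) = ((5/3 + 0)² - 116)*(-39) = ((5/3)² - 116)*(-39) = (25/9 - 116)*(-39) = -1019/9*(-39) = 13247/3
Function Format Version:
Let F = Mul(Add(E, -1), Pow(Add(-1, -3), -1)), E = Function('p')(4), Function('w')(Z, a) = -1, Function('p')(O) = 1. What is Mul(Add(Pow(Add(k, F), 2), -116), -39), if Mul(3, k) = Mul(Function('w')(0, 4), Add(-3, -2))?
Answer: Rational(13247, 3) ≈ 4415.7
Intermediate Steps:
E = 1
k = Rational(5, 3) (k = Mul(Rational(1, 3), Mul(-1, Add(-3, -2))) = Mul(Rational(1, 3), Mul(-1, -5)) = Mul(Rational(1, 3), 5) = Rational(5, 3) ≈ 1.6667)
F = 0 (F = Mul(Add(1, -1), Pow(Add(-1, -3), -1)) = Mul(0, Pow(-4, -1)) = Mul(0, Rational(-1, 4)) = 0)
Mul(Add(Pow(Add(k, F), 2), -116), -39) = Mul(Add(Pow(Add(Rational(5, 3), 0), 2), -116), -39) = Mul(Add(Pow(Rational(5, 3), 2), -116), -39) = Mul(Add(Rational(25, 9), -116), -39) = Mul(Rational(-1019, 9), -39) = Rational(13247, 3)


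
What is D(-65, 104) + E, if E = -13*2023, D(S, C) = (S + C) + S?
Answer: -26325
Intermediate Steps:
D(S, C) = C + 2*S (D(S, C) = (C + S) + S = C + 2*S)
E = -26299
D(-65, 104) + E = (104 + 2*(-65)) - 26299 = (104 - 130) - 26299 = -26 - 26299 = -26325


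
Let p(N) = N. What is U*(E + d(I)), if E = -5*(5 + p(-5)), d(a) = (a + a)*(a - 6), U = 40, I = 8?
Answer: 1280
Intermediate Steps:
d(a) = 2*a*(-6 + a) (d(a) = (2*a)*(-6 + a) = 2*a*(-6 + a))
E = 0 (E = -5*(5 - 5) = -5*0 = 0)
U*(E + d(I)) = 40*(0 + 2*8*(-6 + 8)) = 40*(0 + 2*8*2) = 40*(0 + 32) = 40*32 = 1280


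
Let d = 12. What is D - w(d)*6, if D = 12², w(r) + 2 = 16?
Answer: 60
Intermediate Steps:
w(r) = 14 (w(r) = -2 + 16 = 14)
D = 144
D - w(d)*6 = 144 - 14*6 = 144 - 1*84 = 144 - 84 = 60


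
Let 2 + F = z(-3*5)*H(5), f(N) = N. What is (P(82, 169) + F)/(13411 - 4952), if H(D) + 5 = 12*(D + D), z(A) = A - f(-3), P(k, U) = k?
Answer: -1300/8459 ≈ -0.15368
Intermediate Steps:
z(A) = 3 + A (z(A) = A - 1*(-3) = A + 3 = 3 + A)
H(D) = -5 + 24*D (H(D) = -5 + 12*(D + D) = -5 + 12*(2*D) = -5 + 24*D)
F = -1382 (F = -2 + (3 - 3*5)*(-5 + 24*5) = -2 + (3 - 15)*(-5 + 120) = -2 - 12*115 = -2 - 1380 = -1382)
(P(82, 169) + F)/(13411 - 4952) = (82 - 1382)/(13411 - 4952) = -1300/8459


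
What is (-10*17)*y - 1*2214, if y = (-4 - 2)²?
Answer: -8334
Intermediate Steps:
y = 36 (y = (-6)² = 36)
(-10*17)*y - 1*2214 = -10*17*36 - 1*2214 = -170*36 - 2214 = -6120 - 2214 = -8334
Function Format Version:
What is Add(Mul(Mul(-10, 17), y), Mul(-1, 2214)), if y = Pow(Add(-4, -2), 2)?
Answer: -8334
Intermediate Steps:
y = 36 (y = Pow(-6, 2) = 36)
Add(Mul(Mul(-10, 17), y), Mul(-1, 2214)) = Add(Mul(Mul(-10, 17), 36), Mul(-1, 2214)) = Add(Mul(-170, 36), -2214) = Add(-6120, -2214) = -8334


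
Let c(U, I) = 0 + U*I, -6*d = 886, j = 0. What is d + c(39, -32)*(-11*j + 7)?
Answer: -26651/3 ≈ -8883.7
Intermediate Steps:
d = -443/3 (d = -⅙*886 = -443/3 ≈ -147.67)
c(U, I) = I*U (c(U, I) = 0 + I*U = I*U)
d + c(39, -32)*(-11*j + 7) = -443/3 + (-32*39)*(-11*0 + 7) = -443/3 - 1248*(0 + 7) = -443/3 - 1248*7 = -443/3 - 8736 = -26651/3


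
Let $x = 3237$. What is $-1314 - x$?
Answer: $-4551$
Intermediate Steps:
$-1314 - x = -1314 - 3237 = -4551$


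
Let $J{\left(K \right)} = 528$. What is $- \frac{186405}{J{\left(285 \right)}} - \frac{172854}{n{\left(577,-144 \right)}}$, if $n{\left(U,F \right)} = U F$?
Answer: $- \frac{35640629}{101552} \approx -350.96$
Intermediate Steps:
$n{\left(U,F \right)} = F U$
$- \frac{186405}{J{\left(285 \right)}} - \frac{172854}{n{\left(577,-144 \right)}} = - \frac{186405}{528} - \frac{172854}{\left(-144\right) 577} = \left(-186405\right) \frac{1}{528} - \frac{172854}{-83088} = - \frac{62135}{176} - - \frac{9603}{4616} = - \frac{62135}{176} + \frac{9603}{4616} = - \frac{35640629}{101552}$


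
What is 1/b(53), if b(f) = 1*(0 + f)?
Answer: 1/53 ≈ 0.018868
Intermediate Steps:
b(f) = f (b(f) = 1*f = f)
1/b(53) = 1/53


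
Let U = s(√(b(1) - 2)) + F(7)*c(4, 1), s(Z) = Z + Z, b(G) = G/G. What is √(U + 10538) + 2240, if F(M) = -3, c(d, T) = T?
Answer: 2240 + √(10535 + 2*I) ≈ 2342.6 + 0.0097428*I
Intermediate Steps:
b(G) = 1
s(Z) = 2*Z
U = -3 + 2*I (U = 2*√(1 - 2) - 3*1 = 2*√(-1) - 3 = 2*I - 3 = -3 + 2*I ≈ -3.0 + 2.0*I)
√(U + 10538) + 2240 = √((-3 + 2*I) + 10538) + 2240 = √(10535 + 2*I) + 2240 = 2240 + √(10535 + 2*I)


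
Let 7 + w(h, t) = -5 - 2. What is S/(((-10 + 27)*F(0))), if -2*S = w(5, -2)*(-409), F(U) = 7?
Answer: -409/17 ≈ -24.059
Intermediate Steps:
w(h, t) = -14 (w(h, t) = -7 + (-5 - 2) = -7 - 7 = -14)
S = -2863 (S = -(-7)*(-409) = -½*5726 = -2863)
S/(((-10 + 27)*F(0))) = -2863*1/(7*(-10 + 27)) = -2863/(17*7) = -2863/119 = -2863*1/119 = -409/17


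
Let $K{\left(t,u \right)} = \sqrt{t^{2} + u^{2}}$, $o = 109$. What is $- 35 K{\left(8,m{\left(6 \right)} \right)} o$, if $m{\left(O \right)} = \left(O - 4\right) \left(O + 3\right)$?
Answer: $- 7630 \sqrt{97} \approx -75147.0$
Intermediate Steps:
$m{\left(O \right)} = \left(-4 + O\right) \left(3 + O\right)$
$- 35 K{\left(8,m{\left(6 \right)} \right)} o = - 35 \sqrt{8^{2} + \left(-12 + 6^{2} - 6\right)^{2}} \cdot 109 = - 35 \sqrt{64 + \left(-12 + 36 - 6\right)^{2}} \cdot 109 = - 35 \sqrt{64 + 18^{2}} \cdot 109 = - 35 \sqrt{64 + 324} \cdot 109 = - 35 \sqrt{388} \cdot 109 = - 35 \cdot 2 \sqrt{97} \cdot 109 = - 70 \sqrt{97} \cdot 109 = - 7630 \sqrt{97}$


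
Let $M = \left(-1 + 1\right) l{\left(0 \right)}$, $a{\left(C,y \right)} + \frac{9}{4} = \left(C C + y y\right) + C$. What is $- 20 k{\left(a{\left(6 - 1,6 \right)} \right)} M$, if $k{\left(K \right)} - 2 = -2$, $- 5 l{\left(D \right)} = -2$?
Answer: $0$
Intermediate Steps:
$a{\left(C,y \right)} = - \frac{9}{4} + C + C^{2} + y^{2}$ ($a{\left(C,y \right)} = - \frac{9}{4} + \left(\left(C C + y y\right) + C\right) = - \frac{9}{4} + \left(\left(C^{2} + y^{2}\right) + C\right) = - \frac{9}{4} + \left(C + C^{2} + y^{2}\right) = - \frac{9}{4} + C + C^{2} + y^{2}$)
$l{\left(D \right)} = \frac{2}{5}$ ($l{\left(D \right)} = \left(- \frac{1}{5}\right) \left(-2\right) = \frac{2}{5}$)
$k{\left(K \right)} = 0$ ($k{\left(K \right)} = 2 - 2 = 0$)
$M = 0$ ($M = \left(-1 + 1\right) \frac{2}{5} = 0 \cdot \frac{2}{5} = 0$)
$- 20 k{\left(a{\left(6 - 1,6 \right)} \right)} M = \left(-20\right) 0 \cdot 0 = 0 \cdot 0 = 0$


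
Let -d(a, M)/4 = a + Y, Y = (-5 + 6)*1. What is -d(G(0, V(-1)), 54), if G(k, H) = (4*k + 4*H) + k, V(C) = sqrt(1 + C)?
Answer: 4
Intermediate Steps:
G(k, H) = 4*H + 5*k (G(k, H) = (4*H + 4*k) + k = 4*H + 5*k)
Y = 1 (Y = 1*1 = 1)
d(a, M) = -4 - 4*a (d(a, M) = -4*(a + 1) = -4*(1 + a) = -4 - 4*a)
-d(G(0, V(-1)), 54) = -(-4 - 4*(4*sqrt(1 - 1) + 5*0)) = -(-4 - 4*(4*sqrt(0) + 0)) = -(-4 - 4*(4*0 + 0)) = -(-4 - 4*(0 + 0)) = -(-4 - 4*0) = -(-4 + 0) = -1*(-4) = 4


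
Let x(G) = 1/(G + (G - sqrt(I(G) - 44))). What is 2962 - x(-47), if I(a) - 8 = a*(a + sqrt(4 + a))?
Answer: 2962 + 1/(94 + sqrt(2173 - 47*I*sqrt(43))) ≈ 2962.0 + 0.0001664*I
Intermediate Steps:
I(a) = 8 + a*(a + sqrt(4 + a))
x(G) = 1/(-sqrt(-36 + G**2 + G*sqrt(4 + G)) + 2*G) (x(G) = 1/(G + (G - sqrt((8 + G**2 + G*sqrt(4 + G)) - 44))) = 1/(G + (G - sqrt(-36 + G**2 + G*sqrt(4 + G)))) = 1/(-sqrt(-36 + G**2 + G*sqrt(4 + G)) + 2*G))
2962 - x(-47) = 2962 - 1/(-sqrt(-36 + (-47)**2 - 47*sqrt(4 - 47)) + 2*(-47)) = 2962 - 1/(-sqrt(-36 + 2209 - 47*I*sqrt(43)) - 94) = 2962 - 1/(-sqrt(2173 - 47*I*sqrt(43)) - 94) = 2962 - 1/(-94 - sqrt(2173 - 47*I*sqrt(43)))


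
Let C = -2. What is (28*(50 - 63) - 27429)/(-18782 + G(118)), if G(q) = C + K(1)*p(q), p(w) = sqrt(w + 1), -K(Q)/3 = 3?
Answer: 522063712/352829017 - 250137*sqrt(119)/352829017 ≈ 1.4719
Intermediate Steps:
K(Q) = -9 (K(Q) = -3*3 = -9)
p(w) = sqrt(1 + w)
G(q) = -2 - 9*sqrt(1 + q)
(28*(50 - 63) - 27429)/(-18782 + G(118)) = (28*(50 - 63) - 27429)/(-18782 + (-2 - 9*sqrt(1 + 118))) = (28*(-13) - 27429)/(-18782 + (-2 - 9*sqrt(119))) = (-364 - 27429)/(-18784 - 9*sqrt(119)) = -27793/(-18784 - 9*sqrt(119))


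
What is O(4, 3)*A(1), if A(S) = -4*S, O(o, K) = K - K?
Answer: 0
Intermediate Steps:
O(o, K) = 0
O(4, 3)*A(1) = 0*(-4*1) = 0*(-4) = 0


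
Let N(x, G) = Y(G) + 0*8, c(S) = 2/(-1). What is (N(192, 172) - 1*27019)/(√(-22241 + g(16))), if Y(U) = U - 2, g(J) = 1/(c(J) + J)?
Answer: 26849*I*√484358/103791 ≈ 180.03*I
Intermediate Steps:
c(S) = -2 (c(S) = 2*(-1) = -2)
g(J) = 1/(-2 + J)
Y(U) = -2 + U
N(x, G) = -2 + G (N(x, G) = (-2 + G) + 0*8 = (-2 + G) + 0 = -2 + G)
(N(192, 172) - 1*27019)/(√(-22241 + g(16))) = ((-2 + 172) - 1*27019)/(√(-22241 + 1/(-2 + 16))) = (170 - 27019)/(√(-22241 + 1/14)) = -26849/√(-22241 + 1/14) = -26849*(-I*√484358/103791) = -(-26849)*I*√484358/103791 = 26849*I*√484358/103791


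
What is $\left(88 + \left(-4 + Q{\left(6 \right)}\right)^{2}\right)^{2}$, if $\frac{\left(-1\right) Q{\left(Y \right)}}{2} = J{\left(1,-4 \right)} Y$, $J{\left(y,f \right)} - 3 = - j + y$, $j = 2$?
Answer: $760384$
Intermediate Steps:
$J{\left(y,f \right)} = 1 + y$ ($J{\left(y,f \right)} = 3 + \left(\left(-1\right) 2 + y\right) = 3 + \left(-2 + y\right) = 1 + y$)
$Q{\left(Y \right)} = - 4 Y$ ($Q{\left(Y \right)} = - 2 \left(1 + 1\right) Y = - 2 \cdot 2 Y = - 4 Y$)
$\left(88 + \left(-4 + Q{\left(6 \right)}\right)^{2}\right)^{2} = \left(88 + \left(-4 - 24\right)^{2}\right)^{2} = \left(88 + \left(-28\right)^{2}\right)^{2} = \left(88 + 784\right)^{2} = 872^{2} = 760384$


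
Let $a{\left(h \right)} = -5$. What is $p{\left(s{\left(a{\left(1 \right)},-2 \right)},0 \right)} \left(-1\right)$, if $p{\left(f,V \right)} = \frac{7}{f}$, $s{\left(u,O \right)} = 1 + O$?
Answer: $7$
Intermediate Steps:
$p{\left(s{\left(a{\left(1 \right)},-2 \right)},0 \right)} \left(-1\right) = \frac{7}{1 - 2} \left(-1\right) = \frac{7}{-1} \left(-1\right) = 7 \left(-1\right) \left(-1\right) = \left(-7\right) \left(-1\right) = 7$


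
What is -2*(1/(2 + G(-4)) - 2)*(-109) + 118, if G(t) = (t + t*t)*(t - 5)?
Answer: -16963/53 ≈ -320.06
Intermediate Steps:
G(t) = (-5 + t)*(t + t²) (G(t) = (t + t²)*(-5 + t) = (-5 + t)*(t + t²))
-2*(1/(2 + G(-4)) - 2)*(-109) + 118 = -2*(1/(2 - 4*(-5 + (-4)² - 4*(-4))) - 2)*(-109) + 118 = -2*(1/(2 - 4*(-5 + 16 + 16)) - 2)*(-109) + 118 = -2*(1/(2 - 4*27) - 2)*(-109) + 118 = -2*(1/(2 - 108) - 2)*(-109) + 118 = -2*(1/(-106) - 2)*(-109) + 118 = -2*(-1/106 - 2)*(-109) + 118 = -2*(-213/106)*(-109) + 118 = (213/53)*(-109) + 118 = -23217/53 + 118 = -16963/53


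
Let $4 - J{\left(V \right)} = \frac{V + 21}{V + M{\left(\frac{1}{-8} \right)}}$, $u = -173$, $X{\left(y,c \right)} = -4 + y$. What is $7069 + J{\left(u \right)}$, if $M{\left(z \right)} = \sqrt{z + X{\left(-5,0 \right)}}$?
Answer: $\frac{1693808497}{239505} - \frac{304 i \sqrt{146}}{239505} \approx 7072.1 - 0.015337 i$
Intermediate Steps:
$M{\left(z \right)} = \sqrt{-9 + z}$ ($M{\left(z \right)} = \sqrt{z - 9} = \sqrt{-9 + z}$)
$J{\left(V \right)} = 4 - \frac{21 + V}{V + \frac{i \sqrt{146}}{4}}$ ($J{\left(V \right)} = 4 - \frac{V + 21}{V + \sqrt{-9 + \frac{1}{-8}}} = 4 - \frac{21 + V}{V + \sqrt{-9 - \frac{1}{8}}} = 4 - \frac{21 + V}{V + \sqrt{- \frac{73}{8}}} = 4 - \frac{21 + V}{V + \frac{i \sqrt{146}}{4}}$)
$7069 + J{\left(u \right)} = 7069 + \frac{4 \left(-21 + 3 \left(-173\right) + i \sqrt{146}\right)}{4 \left(-173\right) + i \sqrt{146}} = 7069 + \frac{4 \left(-21 - 519 + i \sqrt{146}\right)}{-692 + i \sqrt{146}} = 7069 + \frac{4 \left(-540 + i \sqrt{146}\right)}{-692 + i \sqrt{146}}$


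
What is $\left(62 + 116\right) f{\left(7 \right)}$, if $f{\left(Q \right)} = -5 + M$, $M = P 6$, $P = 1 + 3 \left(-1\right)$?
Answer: $-3026$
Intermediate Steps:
$P = -2$ ($P = 1 - 3 = -2$)
$M = -12$ ($M = \left(-2\right) 6 = -12$)
$f{\left(Q \right)} = -17$ ($f{\left(Q \right)} = -5 - 12 = -17$)
$\left(62 + 116\right) f{\left(7 \right)} = \left(62 + 116\right) \left(-17\right) = 178 \left(-17\right) = -3026$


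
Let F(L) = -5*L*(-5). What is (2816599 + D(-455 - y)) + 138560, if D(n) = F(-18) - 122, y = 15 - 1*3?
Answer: 2954587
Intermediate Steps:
y = 12 (y = 15 - 3 = 12)
F(L) = 25*L
D(n) = -572 (D(n) = 25*(-18) - 122 = -450 - 122 = -572)
(2816599 + D(-455 - y)) + 138560 = (2816599 - 572) + 138560 = 2816027 + 138560 = 2954587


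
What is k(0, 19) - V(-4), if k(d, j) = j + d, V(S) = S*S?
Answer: 3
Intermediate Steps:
V(S) = S²
k(d, j) = d + j
k(0, 19) - V(-4) = (0 + 19) - 1*(-4)² = 19 - 1*16 = 19 - 16 = 3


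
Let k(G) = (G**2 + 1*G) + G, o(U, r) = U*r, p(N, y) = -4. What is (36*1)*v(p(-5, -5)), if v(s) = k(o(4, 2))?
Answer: 2880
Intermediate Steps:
k(G) = G**2 + 2*G (k(G) = (G**2 + G) + G = (G + G**2) + G = G**2 + 2*G)
v(s) = 80 (v(s) = (4*2)*(2 + 4*2) = 8*(2 + 8) = 8*10 = 80)
(36*1)*v(p(-5, -5)) = (36*1)*80 = 36*80 = 2880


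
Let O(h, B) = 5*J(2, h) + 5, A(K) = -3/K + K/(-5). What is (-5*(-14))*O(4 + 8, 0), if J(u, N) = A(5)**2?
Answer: 1246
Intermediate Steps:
A(K) = -3/K - K/5 (A(K) = -3/K + K*(-1/5) = -3/K - K/5)
J(u, N) = 64/25 (J(u, N) = (-3/5 - 1/5*5)**2 = (-3*1/5 - 1)**2 = (-3/5 - 1)**2 = (-8/5)**2 = 64/25)
O(h, B) = 89/5 (O(h, B) = 5*(64/25) + 5 = 64/5 + 5 = 89/5)
(-5*(-14))*O(4 + 8, 0) = -5*(-14)*(89/5) = 70*(89/5) = 1246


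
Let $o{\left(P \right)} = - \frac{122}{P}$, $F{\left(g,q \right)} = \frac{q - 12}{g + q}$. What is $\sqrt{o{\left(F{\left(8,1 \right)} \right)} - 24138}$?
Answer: $\frac{6 i \sqrt{80795}}{11} \approx 155.04 i$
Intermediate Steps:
$F{\left(g,q \right)} = \frac{-12 + q}{g + q}$
$\sqrt{o{\left(F{\left(8,1 \right)} \right)} - 24138} = \sqrt{- \frac{122}{\frac{1}{8 + 1} \left(-12 + 1\right)} - 24138} = \sqrt{- \frac{122}{\frac{1}{9} \left(-11\right)} - 24138} = \sqrt{- \frac{122}{- \frac{11}{9}} - 24138} = \sqrt{\left(-122\right) \left(- \frac{9}{11}\right) - 24138} = \sqrt{\frac{1098}{11} - 24138} = \sqrt{- \frac{264420}{11}} = \frac{6 i \sqrt{80795}}{11}$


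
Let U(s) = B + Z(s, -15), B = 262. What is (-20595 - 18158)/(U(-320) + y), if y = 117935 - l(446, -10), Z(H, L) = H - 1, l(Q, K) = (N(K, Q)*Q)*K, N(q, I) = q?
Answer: -38753/73276 ≈ -0.52886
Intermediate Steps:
l(Q, K) = Q*K² (l(Q, K) = (K*Q)*K = Q*K²)
Z(H, L) = -1 + H
U(s) = 261 + s (U(s) = 262 + (-1 + s) = 261 + s)
y = 73335 (y = 117935 - 446*(-10)² = 117935 - 446*100 = 117935 - 1*44600 = 117935 - 44600 = 73335)
(-20595 - 18158)/(U(-320) + y) = (-20595 - 18158)/((261 - 320) + 73335) = -38753/(-59 + 73335) = -38753/73276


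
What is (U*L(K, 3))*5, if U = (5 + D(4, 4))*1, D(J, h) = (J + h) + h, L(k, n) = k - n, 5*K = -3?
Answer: -306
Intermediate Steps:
K = -3/5 (K = (1/5)*(-3) = -3/5 ≈ -0.60000)
D(J, h) = J + 2*h
U = 17 (U = (5 + (4 + 2*4))*1 = (5 + (4 + 8))*1 = (5 + 12)*1 = 17*1 = 17)
(U*L(K, 3))*5 = (17*(-3/5 - 1*3))*5 = (17*(-3/5 - 3))*5 = (17*(-18/5))*5 = -306/5*5 = -306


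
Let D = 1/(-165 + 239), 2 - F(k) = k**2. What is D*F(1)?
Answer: 1/74 ≈ 0.013514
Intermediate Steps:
F(k) = 2 - k**2
D = 1/74 ≈ 0.013514
D*F(1) = (2 - 1*1**2)/74 = (2 - 1*1)/74 = (2 - 1)/74 = (1/74)*1 = 1/74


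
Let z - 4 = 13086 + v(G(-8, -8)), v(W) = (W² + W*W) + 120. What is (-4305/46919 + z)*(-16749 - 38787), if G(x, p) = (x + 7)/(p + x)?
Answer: -275367948153129/375352 ≈ -7.3363e+8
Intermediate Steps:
G(x, p) = (7 + x)/(p + x)
v(W) = 120 + 2*W² (v(W) = (W² + W²) + 120 = 2*W² + 120 = 120 + 2*W²)
z = 1690881/128 (z = 4 + (13086 + (120 + 2*((7 - 8)/(-8 - 8))²)) = 4 + (13086 + (120 + 2*(-1/(-16))²)) = 4 + (13086 + (120 + 2*(-1/16*(-1))²)) = 4 + (13086 + (120 + 2*(1/16)²)) = 4 + (13086 + (120 + 2*(1/256))) = 4 + (13086 + (120 + 1/128)) = 4 + (13086 + 15361/128) = 4 + 1690369/128 = 1690881/128 ≈ 13210.)
(-4305/46919 + z)*(-16749 - 38787) = (-4305/46919 + 1690881/128)*(-16749 - 38787) = (-4305*1/46919 + 1690881/128)*(-55536) = (-4305/46919 + 1690881/128)*(-55536) = (79333894599/6005632)*(-55536) = -275367948153129/375352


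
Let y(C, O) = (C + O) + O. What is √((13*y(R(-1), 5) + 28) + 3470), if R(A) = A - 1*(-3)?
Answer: 3*√406 ≈ 60.448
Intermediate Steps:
R(A) = 3 + A (R(A) = A + 3 = 3 + A)
y(C, O) = C + 2*O
√((13*y(R(-1), 5) + 28) + 3470) = √((13*((3 - 1) + 2*5) + 28) + 3470) = √((13*(2 + 10) + 28) + 3470) = √((13*12 + 28) + 3470) = √((156 + 28) + 3470) = √(184 + 3470) = √3654 = 3*√406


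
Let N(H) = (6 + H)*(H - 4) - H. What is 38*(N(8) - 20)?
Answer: 1064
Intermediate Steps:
N(H) = -H + (-4 + H)*(6 + H) (N(H) = (6 + H)*(-4 + H) - H = (-4 + H)*(6 + H) - H = -H + (-4 + H)*(6 + H))
38*(N(8) - 20) = 38*((-24 + 8 + 8²) - 20) = 38*((-24 + 8 + 64) - 20) = 38*(48 - 20) = 38*28 = 1064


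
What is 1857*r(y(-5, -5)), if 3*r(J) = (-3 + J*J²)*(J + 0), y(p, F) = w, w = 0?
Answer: 0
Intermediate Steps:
y(p, F) = 0
r(J) = J*(-3 + J³)/3 (r(J) = ((-3 + J*J²)*(J + 0))/3 = ((-3 + J³)*J)/3 = (J*(-3 + J³))/3 = J*(-3 + J³)/3)
1857*r(y(-5, -5)) = 1857*(-1*0 + (⅓)*0⁴) = 1857*(0 + (⅓)*0) = 1857*(0 + 0) = 1857*0 = 0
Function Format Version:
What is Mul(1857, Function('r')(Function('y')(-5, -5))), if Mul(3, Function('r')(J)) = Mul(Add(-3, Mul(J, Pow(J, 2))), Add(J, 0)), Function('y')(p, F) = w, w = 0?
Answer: 0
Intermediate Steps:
Function('y')(p, F) = 0
Function('r')(J) = Mul(Rational(1, 3), J, Add(-3, Pow(J, 3))) (Function('r')(J) = Mul(Rational(1, 3), Mul(Add(-3, Mul(J, Pow(J, 2))), Add(J, 0))) = Mul(Rational(1, 3), Mul(Add(-3, Pow(J, 3)), J)) = Mul(Rational(1, 3), Mul(J, Add(-3, Pow(J, 3)))) = Mul(Rational(1, 3), J, Add(-3, Pow(J, 3))))
Mul(1857, Function('r')(Function('y')(-5, -5))) = Mul(1857, Add(Mul(-1, 0), Mul(Rational(1, 3), Pow(0, 4)))) = Mul(1857, Add(0, Mul(Rational(1, 3), 0))) = Mul(1857, Add(0, 0)) = Mul(1857, 0) = 0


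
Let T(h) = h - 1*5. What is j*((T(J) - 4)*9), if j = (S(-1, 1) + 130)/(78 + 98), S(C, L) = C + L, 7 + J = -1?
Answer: -9945/88 ≈ -113.01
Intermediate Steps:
J = -8 (J = -7 - 1 = -8)
T(h) = -5 + h (T(h) = h - 5 = -5 + h)
j = 65/88 (j = ((-1 + 1) + 130)/(78 + 98) = (0 + 130)/176 = 130*(1/176) = 65/88 ≈ 0.73864)
j*((T(J) - 4)*9) = 65*(((-5 - 8) - 4)*9)/88 = 65*((-13 - 4)*9)/88 = 65*(-17*9)/88 = (65/88)*(-153) = -9945/88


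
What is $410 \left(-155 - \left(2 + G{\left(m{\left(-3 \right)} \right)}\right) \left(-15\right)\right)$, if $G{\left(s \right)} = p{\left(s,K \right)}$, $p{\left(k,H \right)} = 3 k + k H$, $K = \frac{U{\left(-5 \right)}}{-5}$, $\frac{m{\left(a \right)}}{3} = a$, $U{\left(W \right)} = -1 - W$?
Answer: $-173020$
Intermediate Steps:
$m{\left(a \right)} = 3 a$
$K = - \frac{4}{5}$ ($K = \frac{-1 - -5}{-5} = \left(-1 + 5\right) \left(- \frac{1}{5}\right) = 4 \left(- \frac{1}{5}\right) = - \frac{4}{5} \approx -0.8$)
$p{\left(k,H \right)} = 3 k + H k$
$G{\left(s \right)} = \frac{11 s}{5}$ ($G{\left(s \right)} = s \left(3 - \frac{4}{5}\right) = s \frac{11}{5} = \frac{11 s}{5}$)
$410 \left(-155 - \left(2 + G{\left(m{\left(-3 \right)} \right)}\right) \left(-15\right)\right) = 410 \left(-155 - \left(2 + \frac{11 \cdot 3 \left(-3\right)}{5}\right) \left(-15\right)\right) = 410 \left(-155 - \left(2 + \frac{11}{5} \left(-9\right)\right) \left(-15\right)\right) = 410 \left(-155 - \left(2 - \frac{99}{5}\right) \left(-15\right)\right) = 410 \left(-155 - \left(- \frac{89}{5}\right) \left(-15\right)\right) = 410 \left(-155 - 267\right) = 410 \left(-422\right) = -173020$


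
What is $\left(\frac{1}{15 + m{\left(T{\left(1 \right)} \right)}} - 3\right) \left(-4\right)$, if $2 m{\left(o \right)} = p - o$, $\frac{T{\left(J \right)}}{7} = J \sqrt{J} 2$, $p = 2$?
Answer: $\frac{104}{9} \approx 11.556$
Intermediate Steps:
$T{\left(J \right)} = 14 J^{\frac{3}{2}}$ ($T{\left(J \right)} = 7 J \sqrt{J} 2 = 7 J^{\frac{3}{2}} \cdot 2 = 7 \cdot 2 J^{\frac{3}{2}} = 14 J^{\frac{3}{2}}$)
$m{\left(o \right)} = 1 - \frac{o}{2}$ ($m{\left(o \right)} = \frac{2 - o}{2} = 1 - \frac{o}{2}$)
$\left(\frac{1}{15 + m{\left(T{\left(1 \right)} \right)}} - 3\right) \left(-4\right) = \left(\frac{1}{15 + \left(1 - \frac{14 \cdot 1^{\frac{3}{2}}}{2}\right)} - 3\right) \left(-4\right) = \left(\frac{1}{15 + \left(1 - \frac{14 \cdot 1}{2}\right)} - 3\right) \left(-4\right) = \left(\frac{1}{15 + \left(1 - 7\right)} - 3\right) \left(-4\right) = \left(\frac{1}{15 - 6} - 3\right) \left(-4\right) = \left(\frac{1}{9} - 3\right) \left(-4\right) = \left(- \frac{26}{9}\right) \left(-4\right) = \frac{104}{9}$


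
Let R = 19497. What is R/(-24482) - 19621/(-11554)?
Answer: 63773246/70716257 ≈ 0.90182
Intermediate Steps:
R/(-24482) - 19621/(-11554) = 19497/(-24482) - 19621/(-11554) = 19497*(-1/24482) - 19621*(-1/11554) = -19497/24482 + 19621/11554 = 63773246/70716257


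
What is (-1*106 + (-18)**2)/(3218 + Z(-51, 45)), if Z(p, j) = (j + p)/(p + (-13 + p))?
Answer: 12535/185038 ≈ 0.067743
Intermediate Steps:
Z(p, j) = (j + p)/(-13 + 2*p)
(-1*106 + (-18)**2)/(3218 + Z(-51, 45)) = (-1*106 + (-18)**2)/(3218 + (45 - 51)/(-13 + 2*(-51))) = (-106 + 324)/(3218 - 6/(-13 - 102)) = 218/(3218 - 6/(-115)) = 218/(3218 - 1/115*(-6)) = 218/(3218 + 6/115) = 218/(370076/115) = 218*(115/370076) = 12535/185038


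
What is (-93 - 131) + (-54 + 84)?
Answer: -194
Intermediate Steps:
(-93 - 131) + (-54 + 84) = -224 + 30 = -194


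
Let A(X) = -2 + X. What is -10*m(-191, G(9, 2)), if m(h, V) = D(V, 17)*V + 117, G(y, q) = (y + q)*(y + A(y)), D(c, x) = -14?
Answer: 23470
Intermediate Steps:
G(y, q) = (-2 + 2*y)*(q + y) (G(y, q) = (y + q)*(y + (-2 + y)) = (q + y)*(-2 + 2*y) = (-2 + 2*y)*(q + y))
m(h, V) = 117 - 14*V (m(h, V) = -14*V + 117 = 117 - 14*V)
-10*m(-191, G(9, 2)) = -10*(117 - 14*(-2*2 - 2*9 + 2*9² + 2*2*9)) = -10*(117 - 14*(-4 - 18 + 2*81 + 36)) = -10*(117 - 14*(-4 - 18 + 162 + 36)) = -10*(117 - 14*176) = -10*(117 - 2464) = -10*(-2347) = 23470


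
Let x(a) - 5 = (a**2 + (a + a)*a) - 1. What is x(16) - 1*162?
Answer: 610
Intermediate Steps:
x(a) = 4 + 3*a**2 (x(a) = 5 + ((a**2 + (a + a)*a) - 1) = 5 + ((a**2 + (2*a)*a) - 1) = 5 + ((a**2 + 2*a**2) - 1) = 5 + (3*a**2 - 1) = 5 + (-1 + 3*a**2) = 4 + 3*a**2)
x(16) - 1*162 = (4 + 3*16**2) - 1*162 = (4 + 3*256) - 162 = (4 + 768) - 162 = 772 - 162 = 610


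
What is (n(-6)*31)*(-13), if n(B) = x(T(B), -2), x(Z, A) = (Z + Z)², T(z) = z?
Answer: -58032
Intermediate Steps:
x(Z, A) = 4*Z² (x(Z, A) = (2*Z)² = 4*Z²)
n(B) = 4*B²
(n(-6)*31)*(-13) = ((4*(-6)²)*31)*(-13) = ((4*36)*31)*(-13) = (144*31)*(-13) = 4464*(-13) = -58032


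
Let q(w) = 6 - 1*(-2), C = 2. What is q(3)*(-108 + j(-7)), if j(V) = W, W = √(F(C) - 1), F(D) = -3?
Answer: -864 + 16*I ≈ -864.0 + 16.0*I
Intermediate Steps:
W = 2*I (W = √(-3 - 1) = √(-4) = 2*I ≈ 2.0*I)
j(V) = 2*I
q(w) = 8 (q(w) = 6 + 2 = 8)
q(3)*(-108 + j(-7)) = 8*(-108 + 2*I) = -864 + 16*I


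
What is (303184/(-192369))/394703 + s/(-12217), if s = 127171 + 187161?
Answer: -23866799128104052/927619967729319 ≈ -25.729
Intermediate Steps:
s = 314332
(303184/(-192369))/394703 + s/(-12217) = (303184/(-192369))/394703 + 314332/(-12217) = (303184*(-1/192369))*(1/394703) + 314332*(-1/12217) = -303184/192369*1/394703 - 314332/12217 = -303184/75928621407 - 314332/12217 = -23866799128104052/927619967729319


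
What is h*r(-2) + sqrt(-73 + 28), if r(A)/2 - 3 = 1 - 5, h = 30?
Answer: -60 + 3*I*sqrt(5) ≈ -60.0 + 6.7082*I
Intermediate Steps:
r(A) = -2 (r(A) = 6 + 2*(1 - 5) = 6 + 2*(-4) = 6 - 8 = -2)
h*r(-2) + sqrt(-73 + 28) = 30*(-2) + sqrt(-73 + 28) = -60 + sqrt(-45) = -60 + 3*I*sqrt(5)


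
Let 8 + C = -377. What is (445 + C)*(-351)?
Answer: -21060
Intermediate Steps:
C = -385 (C = -8 - 377 = -385)
(445 + C)*(-351) = (445 - 385)*(-351) = 60*(-351) = -21060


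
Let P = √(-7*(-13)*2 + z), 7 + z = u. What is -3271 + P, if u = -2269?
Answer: -3271 + I*√2094 ≈ -3271.0 + 45.76*I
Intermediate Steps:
z = -2276 (z = -7 - 2269 = -2276)
P = I*√2094 (P = √(-7*(-13)*2 - 2276) = √(91*2 - 2276) = √(182 - 2276) = √(-2094) = I*√2094 ≈ 45.76*I)
-3271 + P = -3271 + I*√2094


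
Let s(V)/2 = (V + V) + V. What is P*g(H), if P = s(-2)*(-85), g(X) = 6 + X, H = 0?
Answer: 6120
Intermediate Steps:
s(V) = 6*V (s(V) = 2*((V + V) + V) = 2*(2*V + V) = 2*(3*V) = 6*V)
P = 1020 (P = (6*(-2))*(-85) = -12*(-85) = 1020)
P*g(H) = 1020*(6 + 0) = 1020*6 = 6120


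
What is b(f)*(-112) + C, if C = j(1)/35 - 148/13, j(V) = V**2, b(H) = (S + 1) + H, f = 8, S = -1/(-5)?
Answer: -473999/455 ≈ -1041.8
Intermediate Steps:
S = 1/5 (S = -1*(-1/5) = 1/5 ≈ 0.20000)
b(H) = 6/5 + H (b(H) = (1/5 + 1) + H = 6/5 + H)
C = -5167/455 (C = 1**2/35 - 148/13 = 1*(1/35) - 148*1/13 = 1/35 - 148/13 = -5167/455 ≈ -11.356)
b(f)*(-112) + C = (6/5 + 8)*(-112) - 5167/455 = (46/5)*(-112) - 5167/455 = -5152/5 - 5167/455 = -473999/455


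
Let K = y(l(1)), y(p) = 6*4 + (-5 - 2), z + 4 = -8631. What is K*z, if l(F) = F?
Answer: -146795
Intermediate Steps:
z = -8635 (z = -4 - 8631 = -8635)
y(p) = 17 (y(p) = 24 - 7 = 17)
K = 17
K*z = 17*(-8635) = -146795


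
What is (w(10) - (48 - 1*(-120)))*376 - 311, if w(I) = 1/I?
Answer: -317207/5 ≈ -63441.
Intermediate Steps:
(w(10) - (48 - 1*(-120)))*376 - 311 = (1/10 - (48 - 1*(-120)))*376 - 311 = (1/10 - (48 + 120))*376 - 311 = (1/10 - 1*168)*376 - 311 = (1/10 - 168)*376 - 311 = -1679/10*376 - 311 = -315652/5 - 311 = -317207/5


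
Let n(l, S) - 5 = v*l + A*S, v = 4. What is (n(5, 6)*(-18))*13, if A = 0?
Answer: -5850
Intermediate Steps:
n(l, S) = 5 + 4*l (n(l, S) = 5 + (4*l + 0*S) = 5 + (4*l + 0) = 5 + 4*l)
(n(5, 6)*(-18))*13 = ((5 + 4*5)*(-18))*13 = ((5 + 20)*(-18))*13 = (25*(-18))*13 = -450*13 = -5850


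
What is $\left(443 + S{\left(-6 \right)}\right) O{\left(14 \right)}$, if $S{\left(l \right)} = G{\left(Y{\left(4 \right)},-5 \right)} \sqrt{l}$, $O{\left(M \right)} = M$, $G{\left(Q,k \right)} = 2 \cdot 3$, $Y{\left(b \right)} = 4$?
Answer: $6202 + 84 i \sqrt{6} \approx 6202.0 + 205.76 i$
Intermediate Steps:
$G{\left(Q,k \right)} = 6$
$S{\left(l \right)} = 6 \sqrt{l}$
$\left(443 + S{\left(-6 \right)}\right) O{\left(14 \right)} = \left(443 + 6 \sqrt{-6}\right) 14 = \left(443 + 6 i \sqrt{6}\right) 14 = 6202 + 84 i \sqrt{6}$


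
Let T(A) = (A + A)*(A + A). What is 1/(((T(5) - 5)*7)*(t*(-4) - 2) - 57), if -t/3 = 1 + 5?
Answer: 1/46493 ≈ 2.1509e-5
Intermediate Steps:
t = -18 (t = -3*(1 + 5) = -3*6 = -18)
T(A) = 4*A² (T(A) = (2*A)*(2*A) = 4*A²)
1/(((T(5) - 5)*7)*(t*(-4) - 2) - 57) = 1/(((4*5² - 5)*7)*(-18*(-4) - 2) - 57) = 1/(((4*25 - 5)*7)*(72 - 2) - 57) = 1/(((100 - 5)*7)*70 - 57) = 1/((95*7)*70 - 57) = 1/(665*70 - 57) = 1/(46550 - 57) = 1/46493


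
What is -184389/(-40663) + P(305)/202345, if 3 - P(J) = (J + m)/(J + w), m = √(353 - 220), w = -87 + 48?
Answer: 1417790167627/312662279930 - √133/53823770 ≈ 4.5346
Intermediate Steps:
w = -39
m = √133 ≈ 11.533
P(J) = 3 - (J + √133)/(-39 + J) (P(J) = 3 - (J + √133)/(J - 39) = 3 - (J + √133)/(-39 + J))
-184389/(-40663) + P(305)/202345 = -184389/(-40663) + ((-117 - √133 + 2*305)/(-39 + 305))/202345 = -184389*(-1/40663) + ((-117 - √133 + 610)/266)*(1/202345) = 184389/40663 + ((493 - √133)/266)*(1/202345) = 184389/40663 + (493/266 - √133/266)*(1/202345) = 184389/40663 + (493/53823770 - √133/53823770) = 1417790167627/312662279930 - √133/53823770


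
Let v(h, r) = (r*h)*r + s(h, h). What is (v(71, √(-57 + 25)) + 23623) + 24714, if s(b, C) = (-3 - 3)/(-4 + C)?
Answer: 3086349/67 ≈ 46065.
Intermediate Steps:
s(b, C) = -6/(-4 + C)
v(h, r) = -6/(-4 + h) + h*r² (v(h, r) = (r*h)*r - 6/(-4 + h) = (h*r)*r - 6/(-4 + h) = h*r² - 6/(-4 + h) = -6/(-4 + h) + h*r²)
(v(71, √(-57 + 25)) + 23623) + 24714 = ((-6 + 71*(√(-57 + 25))²*(-4 + 71))/(-4 + 71) + 23623) + 24714 = ((-6 + 71*(√(-32))²*67)/67 + 23623) + 24714 = ((-6 + 71*(4*I*√2)²*67)/67 + 23623) + 24714 = ((-6 + 71*(-32)*67)/67 + 23623) + 24714 = ((-6 - 152224)/67 + 23623) + 24714 = ((1/67)*(-152230) + 23623) + 24714 = (-152230/67 + 23623) + 24714 = 1430511/67 + 24714 = 3086349/67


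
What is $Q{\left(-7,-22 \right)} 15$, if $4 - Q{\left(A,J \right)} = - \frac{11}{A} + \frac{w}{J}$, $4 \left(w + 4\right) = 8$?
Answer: $\frac{2700}{77} \approx 35.065$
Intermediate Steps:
$w = -2$ ($w = -4 + \frac{1}{4} \cdot 8 = -4 + 2 = -2$)
$Q{\left(A,J \right)} = 4 + \frac{2}{J} + \frac{11}{A}$ ($Q{\left(A,J \right)} = 4 - \left(- \frac{11}{A} - \frac{2}{J}\right) = 4 + \left(\frac{2}{J} + \frac{11}{A}\right) = 4 + \frac{2}{J} + \frac{11}{A}$)
$Q{\left(-7,-22 \right)} 15 = \left(4 + \frac{2}{-22} + \frac{11}{-7}\right) 15 = \left(4 + 2 \left(- \frac{1}{22}\right) + 11 \left(- \frac{1}{7}\right)\right) 15 = \left(4 - \frac{1}{11} - \frac{11}{7}\right) 15 = \frac{180}{77} \cdot 15 = \frac{2700}{77}$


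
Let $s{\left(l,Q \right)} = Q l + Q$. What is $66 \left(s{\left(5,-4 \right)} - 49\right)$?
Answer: $-4818$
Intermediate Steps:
$s{\left(l,Q \right)} = Q + Q l$
$66 \left(s{\left(5,-4 \right)} - 49\right) = 66 \left(- 4 \left(1 + 5\right) - 49\right) = 66 \left(\left(-4\right) 6 - 49\right) = 66 \left(-24 - 49\right) = 66 \left(-73\right) = -4818$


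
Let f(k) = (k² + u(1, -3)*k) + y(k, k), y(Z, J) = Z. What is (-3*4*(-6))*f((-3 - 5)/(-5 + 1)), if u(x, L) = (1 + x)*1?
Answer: 720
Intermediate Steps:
u(x, L) = 1 + x
f(k) = k² + 3*k (f(k) = (k² + (1 + 1)*k) + k = (k² + 2*k) + k = k² + 3*k)
(-3*4*(-6))*f((-3 - 5)/(-5 + 1)) = (-3*4*(-6))*(((-3 - 5)/(-5 + 1))*(3 + (-3 - 5)/(-5 + 1))) = (-12*(-6))*((-8/(-4))*(3 - 8/(-4))) = 72*((-8*(-¼))*(3 - 8*(-¼))) = 72*(2*(3 + 2)) = 72*(2*5) = 72*10 = 720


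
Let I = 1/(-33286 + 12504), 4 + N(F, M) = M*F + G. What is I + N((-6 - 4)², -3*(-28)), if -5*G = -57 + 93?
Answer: 871680203/103910 ≈ 8388.8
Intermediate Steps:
G = -36/5 (G = -(-57 + 93)/5 = -⅕*36 = -36/5 ≈ -7.2000)
N(F, M) = -56/5 + F*M (N(F, M) = -4 + (M*F - 36/5) = -4 + (F*M - 36/5) = -4 + (-36/5 + F*M) = -56/5 + F*M)
I = -1/20782 (I = 1/(-20782) = -1/20782 ≈ -4.8119e-5)
I + N((-6 - 4)², -3*(-28)) = -1/20782 + (-56/5 + (-6 - 4)²*(-3*(-28))) = -1/20782 + (-56/5 + (-10)²*84) = -1/20782 + (-56/5 + 100*84) = -1/20782 + (-56/5 + 8400) = -1/20782 + 41944/5 = 871680203/103910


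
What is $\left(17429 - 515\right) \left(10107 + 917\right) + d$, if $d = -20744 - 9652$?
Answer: $186429540$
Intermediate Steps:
$d = -30396$
$\left(17429 - 515\right) \left(10107 + 917\right) + d = \left(17429 - 515\right) \left(10107 + 917\right) - 30396 = 16914 \cdot 11024 - 30396 = 186459936 - 30396 = 186429540$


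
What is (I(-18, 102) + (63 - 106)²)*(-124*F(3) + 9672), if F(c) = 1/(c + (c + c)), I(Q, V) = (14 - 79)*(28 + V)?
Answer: -573785324/9 ≈ -6.3754e+7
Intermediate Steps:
I(Q, V) = -1820 - 65*V (I(Q, V) = -65*(28 + V) = -1820 - 65*V)
F(c) = 1/(3*c) (F(c) = 1/(c + 2*c) = 1/(3*c))
(I(-18, 102) + (63 - 106)²)*(-124*F(3) + 9672) = ((-1820 - 65*102) + (63 - 106)²)*(-124/(3*3) + 9672) = ((-1820 - 6630) + (-43)²)*(-124/(3*3) + 9672) = (-8450 + 1849)*(-124*⅑ + 9672) = -6601*(-124/9 + 9672) = -6601*86924/9 = -573785324/9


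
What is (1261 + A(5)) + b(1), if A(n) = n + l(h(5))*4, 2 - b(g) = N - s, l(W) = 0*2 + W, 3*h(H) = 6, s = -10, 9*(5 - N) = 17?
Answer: 11366/9 ≈ 1262.9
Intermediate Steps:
N = 28/9 (N = 5 - 1/9*17 = 5 - 17/9 = 28/9 ≈ 3.1111)
h(H) = 2 (h(H) = (1/3)*6 = 2)
l(W) = W (l(W) = 0 + W = W)
b(g) = -100/9 (b(g) = 2 - (28/9 - 1*(-10)) = 2 - (28/9 + 10) = 2 - 1*118/9 = 2 - 118/9 = -100/9)
A(n) = 8 + n (A(n) = n + 2*4 = n + 8 = 8 + n)
(1261 + A(5)) + b(1) = (1261 + (8 + 5)) - 100/9 = (1261 + 13) - 100/9 = 1274 - 100/9 = 11366/9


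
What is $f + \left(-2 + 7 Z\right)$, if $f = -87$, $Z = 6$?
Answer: $-47$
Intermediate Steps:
$f + \left(-2 + 7 Z\right) = -87 + \left(-2 + 7 \cdot 6\right) = -87 + \left(-2 + 42\right) = -87 + 40 = -47$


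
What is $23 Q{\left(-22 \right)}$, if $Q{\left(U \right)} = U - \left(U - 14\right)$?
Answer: $322$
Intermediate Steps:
$Q{\left(U \right)} = 14$ ($Q{\left(U \right)} = U - \left(U - 14\right) = U - \left(-14 + U\right) = 14$)
$23 Q{\left(-22 \right)} = 23 \cdot 14 = 322$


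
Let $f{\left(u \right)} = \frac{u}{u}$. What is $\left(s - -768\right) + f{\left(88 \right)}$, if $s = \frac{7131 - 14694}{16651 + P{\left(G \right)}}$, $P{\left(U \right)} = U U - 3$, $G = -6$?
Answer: $\frac{12822433}{16684} \approx 768.55$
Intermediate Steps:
$f{\left(u \right)} = 1$
$P{\left(U \right)} = -3 + U^{2}$ ($P{\left(U \right)} = U^{2} - 3 = -3 + U^{2}$)
$s = - \frac{7563}{16684}$ ($s = \frac{7131 - 14694}{16651 - \left(3 - \left(-6\right)^{2}\right)} = - \frac{7563}{16651 + \left(-3 + 36\right)} = - \frac{7563}{16651 + 33} = - \frac{7563}{16684} \approx -0.45331$)
$\left(s - -768\right) + f{\left(88 \right)} = \left(- \frac{7563}{16684} - -768\right) + 1 = \left(- \frac{7563}{16684} + \left(-1436 + 2204\right)\right) + 1 = \left(- \frac{7563}{16684} + 768\right) + 1 = \frac{12805749}{16684} + 1 = \frac{12822433}{16684}$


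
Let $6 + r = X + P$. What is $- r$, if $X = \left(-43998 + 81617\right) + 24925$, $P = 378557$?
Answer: $-441095$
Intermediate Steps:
$X = 62544$ ($X = 37619 + 24925 = 62544$)
$r = 441095$ ($r = -6 + \left(62544 + 378557\right) = -6 + 441101 = 441095$)
$- r = \left(-1\right) 441095 = -441095$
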